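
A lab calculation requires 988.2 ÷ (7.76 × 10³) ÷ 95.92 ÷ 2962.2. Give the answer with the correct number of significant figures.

4.48 × 10⁻⁷

988.2 ÷ (7.76 × 10³) ÷ 95.92 ÷ 2962.2 = 4.48187335661 × 10^-7…
Multiplication/division keeps the fewest significant figures: 988.2 → 4 s.f., 7.76 × 10³ → 3 s.f., 95.92 → 4 s.f., 2962.2 → 5 s.f.; limit is 3.
Rounded to 3 significant figures: 4.48 × 10⁻⁷.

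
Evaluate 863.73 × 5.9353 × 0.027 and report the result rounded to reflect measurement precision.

863.73 × 5.9353 × 0.027 = 138.415410063
Multiplication/division keeps the fewest significant figures: 863.73 → 5 s.f., 5.9353 → 5 s.f., 0.027 → 2 s.f.; limit is 2.
Rounded to 2 significant figures: 1.4 × 10².

1.4 × 10²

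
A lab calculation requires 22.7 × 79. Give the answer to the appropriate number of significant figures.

22.7 × 79 = 1793.3
Multiplication/division keeps the fewest significant figures: 22.7 → 3 s.f., 79 → 2 s.f.; limit is 2.
Rounded to 2 significant figures: 1.8 × 10³.

1.8 × 10³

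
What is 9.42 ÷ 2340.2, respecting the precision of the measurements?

9.42 ÷ 2340.2 = 0.00402529698316…
Multiplication/division keeps the fewest significant figures: 9.42 → 3 s.f., 2340.2 → 5 s.f.; limit is 3.
Rounded to 3 significant figures: 0.00403.

0.00403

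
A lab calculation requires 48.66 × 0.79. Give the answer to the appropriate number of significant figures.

48.66 × 0.79 = 38.4414
Multiplication/division keeps the fewest significant figures: 48.66 → 4 s.f., 0.79 → 2 s.f.; limit is 2.
Rounded to 2 significant figures: 38.

38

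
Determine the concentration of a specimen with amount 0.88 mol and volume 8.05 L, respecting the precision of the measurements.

concentration = 0.88 mol ÷ 8.05 L = 0.109316770186… mol/L.
0.88 has 2 significant figures; 8.05 has 3.
Division/multiplication keeps the fewest: 2 significant figures.
Rounded: 0.11 mol/L.

0.11 mol/L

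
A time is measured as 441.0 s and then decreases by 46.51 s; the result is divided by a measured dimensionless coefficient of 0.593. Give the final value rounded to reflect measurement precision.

441.0 s − 46.51 s = 394.49 s; the difference is limited to 1 decimal place (4 s.f.).
Carrying full precision, 394.49 ÷ 0.593 = 665.244519393… s; 0.593 has 3 s.f., so the result keeps min(4, 3) = 3 s.f.
Rounded to 3 significant figures: 665 s.

665 s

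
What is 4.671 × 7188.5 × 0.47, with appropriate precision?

1.6 × 10⁴

4.671 × 7188.5 × 0.47 = 15781.417245
Multiplication/division keeps the fewest significant figures: 4.671 → 4 s.f., 7188.5 → 5 s.f., 0.47 → 2 s.f.; limit is 2.
Rounded to 2 significant figures: 1.6 × 10⁴.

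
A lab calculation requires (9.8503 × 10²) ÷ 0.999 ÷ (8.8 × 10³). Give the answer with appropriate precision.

(9.8503 × 10²) ÷ 0.999 ÷ (8.8 × 10³) = 0.112047274547…
Multiplication/division keeps the fewest significant figures: 9.8503 × 10² → 5 s.f., 0.999 → 3 s.f., 8.8 × 10³ → 2 s.f.; limit is 2.
Rounded to 2 significant figures: 0.11.

0.11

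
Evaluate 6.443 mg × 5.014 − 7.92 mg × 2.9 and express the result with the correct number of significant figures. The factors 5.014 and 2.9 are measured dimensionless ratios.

6.443 × 5.014 = 32.305202 → 32.31 mg (4 s.f., last digit at the 10^-2 place).
7.92 × 2.9 = 22.968 → 23 mg (2 s.f., last digit at the 10^0 place).
Difference: 9.337202 mg; keep the coarser place, 10^0.
Result: 9 mg.

9 mg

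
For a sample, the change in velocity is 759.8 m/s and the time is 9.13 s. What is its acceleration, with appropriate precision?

acceleration = 759.8 m/s ÷ 9.13 s = 83.2201533406… m/s².
759.8 has 4 significant figures; 9.13 has 3.
Division/multiplication keeps the fewest: 3 significant figures.
Rounded: 83.2 m/s².

83.2 m/s²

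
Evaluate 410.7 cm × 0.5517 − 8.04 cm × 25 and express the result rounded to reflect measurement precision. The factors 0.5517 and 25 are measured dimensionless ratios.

410.7 × 0.5517 = 226.58319 → 226.6 cm (4 s.f., last digit at the 10^-1 place).
8.04 × 25 = 201 → 2.0 × 10² cm (2 s.f., last digit at the 10^1 place).
Difference: 25.58319 cm; keep the coarser place, 10^1.
Result: 3 × 10¹ cm.

3 × 10¹ cm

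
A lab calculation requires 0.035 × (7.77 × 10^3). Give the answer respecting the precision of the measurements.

2.7 × 10^2

0.035 × (7.77 × 10^3) = 271.95
Multiplication/division keeps the fewest significant figures: 0.035 → 2 s.f., 7.77 × 10^3 → 3 s.f.; limit is 2.
Rounded to 2 significant figures: 2.7 × 10^2.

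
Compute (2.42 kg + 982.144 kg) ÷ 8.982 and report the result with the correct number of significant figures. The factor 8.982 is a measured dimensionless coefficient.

109.6 kg

2.42 kg + 982.144 kg = 984.564 kg; the sum is limited to 2 decimal places (5 s.f.).
Carrying full precision, 984.564 ÷ 8.982 = 109.615230461… kg; 8.982 has 4 s.f., so the result keeps min(5, 4) = 4 s.f.
Rounded to 4 significant figures: 109.6 kg.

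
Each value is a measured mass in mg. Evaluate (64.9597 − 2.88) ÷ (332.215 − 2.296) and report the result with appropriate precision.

0.1882

64.9597 − 2.88 = 62.0797, limited to 2 d.p. → 4 s.f.; 332.215 − 2.296 = 329.919, limited to 3 d.p. → 6 s.f.
Carrying full precision, 62.0797 ÷ 329.919 = 0.18816648935…; keep min(4, 6) = 4 s.f.
Rounded to 4 significant figures: 0.1882.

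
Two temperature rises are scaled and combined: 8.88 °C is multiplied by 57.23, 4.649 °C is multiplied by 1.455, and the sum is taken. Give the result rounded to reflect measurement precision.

515 °C

8.88 × 57.23 = 508.2024 → 508 °C (3 s.f., last digit at the 10^0 place).
4.649 × 1.455 = 6.764295 → 6.764 °C (4 s.f., last digit at the 10^-3 place).
Sum: 514.966695 °C; keep the coarser place, 10^0.
Result: 515 °C.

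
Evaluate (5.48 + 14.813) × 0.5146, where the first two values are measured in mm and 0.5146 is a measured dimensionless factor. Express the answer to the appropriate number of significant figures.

10.44 mm

5.48 mm + 14.813 mm = 20.293 mm; the sum is limited to 2 decimal places (4 s.f.).
Carrying full precision, 20.293 × 0.5146 = 10.4427778 mm; 0.5146 has 4 s.f., so the result keeps min(4, 4) = 4 s.f.
Rounded to 4 significant figures: 10.44 mm.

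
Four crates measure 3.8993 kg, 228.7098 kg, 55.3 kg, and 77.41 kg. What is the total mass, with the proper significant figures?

3.8993 kg + 228.7098 kg + 55.3 kg + 77.41 kg = 365.3191 kg.
Addition/subtraction keeps the fewest decimal places: 3.8993 → 4 decimal places, 228.7098 → 4 decimal places, 55.3 → 1 decimal place, 77.41 → 2 decimal places; limit is 1.
Rounded to 1 decimal place: 365.3 kg.

365.3 kg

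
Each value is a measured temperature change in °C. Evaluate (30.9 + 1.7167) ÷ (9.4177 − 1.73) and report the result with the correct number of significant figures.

4.24

30.9 + 1.7167 = 32.6167, limited to 1 d.p. → 3 s.f.; 9.4177 − 1.73 = 7.6877, limited to 2 d.p. → 3 s.f.
Carrying full precision, 32.6167 ÷ 7.6877 = 4.24271238472…; keep min(3, 3) = 3 s.f.
Rounded to 3 significant figures: 4.24.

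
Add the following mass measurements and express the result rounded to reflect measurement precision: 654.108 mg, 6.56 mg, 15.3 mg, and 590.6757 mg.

654.108 mg + 6.56 mg + 15.3 mg + 590.6757 mg = 1266.6437 mg.
Addition/subtraction keeps the fewest decimal places: 654.108 → 3 decimal places, 6.56 → 2 decimal places, 15.3 → 1 decimal place, 590.6757 → 4 decimal places; limit is 1.
Rounded to 1 decimal place: 1266.6 mg.

1266.6 mg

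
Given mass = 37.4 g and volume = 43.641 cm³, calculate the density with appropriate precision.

density = 37.4 g ÷ 43.641 cm³ = 0.856992277904… g/cm³.
37.4 has 3 significant figures; 43.641 has 5.
Division/multiplication keeps the fewest: 3 significant figures.
Rounded: 0.857 g/cm³.

0.857 g/cm³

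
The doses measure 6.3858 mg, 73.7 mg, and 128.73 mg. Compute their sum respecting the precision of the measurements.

6.3858 mg + 73.7 mg + 128.73 mg = 208.8158 mg.
Addition/subtraction keeps the fewest decimal places: 6.3858 → 4 decimal places, 73.7 → 1 decimal place, 128.73 → 2 decimal places; limit is 1.
Rounded to 1 decimal place: 208.8 mg.

208.8 mg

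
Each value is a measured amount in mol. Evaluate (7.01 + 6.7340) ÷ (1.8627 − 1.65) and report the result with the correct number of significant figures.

7.01 + 6.7340 = 13.7440, limited to 2 d.p. → 4 s.f.; 1.8627 − 1.65 = 0.2127, limited to 2 d.p. → 2 s.f.
Carrying full precision, 13.7440 ÷ 0.2127 = 64.6168312177…; keep min(4, 2) = 2 s.f.
Rounded to 2 significant figures: 65.

65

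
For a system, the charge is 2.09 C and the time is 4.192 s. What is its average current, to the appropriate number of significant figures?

average current = 2.09 C ÷ 4.192 s = 0.49856870229… A.
2.09 has 3 significant figures; 4.192 has 4.
Division/multiplication keeps the fewest: 3 significant figures.
Rounded: 0.499 A.

0.499 A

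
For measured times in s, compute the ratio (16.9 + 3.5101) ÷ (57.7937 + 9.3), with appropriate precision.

16.9 + 3.5101 = 20.4101, limited to 1 d.p. → 3 s.f.; 57.7937 + 9.3 = 67.0937, limited to 1 d.p. → 3 s.f.
Carrying full precision, 20.4101 ÷ 67.0937 = 0.304202928144…; keep min(3, 3) = 3 s.f.
Rounded to 3 significant figures: 3.04 × 10⁻¹.

3.04 × 10⁻¹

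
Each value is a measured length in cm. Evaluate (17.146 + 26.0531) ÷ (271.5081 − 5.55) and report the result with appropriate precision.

17.146 + 26.0531 = 43.1991, limited to 3 d.p. → 5 s.f.; 271.5081 − 5.55 = 265.9581, limited to 2 d.p. → 5 s.f.
Carrying full precision, 43.1991 ÷ 265.9581 = 0.162428217076…; keep min(5, 5) = 5 s.f.
Rounded to 5 significant figures: 0.16243.

0.16243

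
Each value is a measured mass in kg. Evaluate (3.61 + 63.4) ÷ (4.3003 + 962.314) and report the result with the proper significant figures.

0.0693

3.61 + 63.4 = 67.01, limited to 1 d.p. → 3 s.f.; 4.3003 + 962.314 = 966.6143, limited to 3 d.p. → 6 s.f.
Carrying full precision, 67.01 ÷ 966.6143 = 0.0693244451277…; keep min(3, 6) = 3 s.f.
Rounded to 3 significant figures: 0.0693.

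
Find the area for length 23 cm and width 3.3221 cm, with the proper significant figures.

area = 23 cm × 3.3221 cm = 76.4083 cm².
23 has 2 significant figures; 3.3221 has 5.
Division/multiplication keeps the fewest: 2 significant figures.
Rounded: 76 cm².

76 cm²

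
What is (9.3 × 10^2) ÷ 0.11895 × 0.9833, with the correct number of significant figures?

7.7 × 10^3

(9.3 × 10^2) ÷ 0.11895 × 0.9833 = 7687.84363178…
Multiplication/division keeps the fewest significant figures: 9.3 × 10^2 → 2 s.f., 0.11895 → 5 s.f., 0.9833 → 4 s.f.; limit is 2.
Rounded to 2 significant figures: 7.7 × 10^3.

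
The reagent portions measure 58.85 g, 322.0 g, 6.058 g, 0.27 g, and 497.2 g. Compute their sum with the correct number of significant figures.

58.85 g + 322.0 g + 6.058 g + 0.27 g + 497.2 g = 884.378 g.
Addition/subtraction keeps the fewest decimal places: 58.85 → 2 decimal places, 322.0 → 1 decimal place, 6.058 → 3 decimal places, 0.27 → 2 decimal places, 497.2 → 1 decimal place; limit is 1.
Rounded to 1 decimal place: 884.4 g.

884.4 g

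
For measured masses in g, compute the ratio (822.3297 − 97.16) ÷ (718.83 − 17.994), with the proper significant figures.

822.3297 − 97.16 = 725.1697, limited to 2 d.p. → 5 s.f.; 718.83 − 17.994 = 700.836, limited to 2 d.p. → 5 s.f.
Carrying full precision, 725.1697 ÷ 700.836 = 1.03472096182…; keep min(5, 5) = 5 s.f.
Rounded to 5 significant figures: 1.0347.

1.0347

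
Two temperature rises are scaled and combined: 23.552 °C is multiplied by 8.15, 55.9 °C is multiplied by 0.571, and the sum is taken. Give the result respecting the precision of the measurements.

224 °C

23.552 × 8.15 = 191.9488 → 192 °C (3 s.f., last digit at the 10^0 place).
55.9 × 0.571 = 31.9189 → 31.9 °C (3 s.f., last digit at the 10^-1 place).
Sum: 223.8677 °C; keep the coarser place, 10^0.
Result: 224 °C.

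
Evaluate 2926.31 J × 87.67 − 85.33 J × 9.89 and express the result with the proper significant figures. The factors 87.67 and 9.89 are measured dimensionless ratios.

2926.31 × 87.67 = 256549.5977 → 2.565 × 10^5 J (4 s.f., last digit at the 10^2 place).
85.33 × 9.89 = 843.9137 → 844 J (3 s.f., last digit at the 10^0 place).
Difference: 255705.684 J; keep the coarser place, 10^2.
Result: 2.557 × 10^5 J.

2.557 × 10^5 J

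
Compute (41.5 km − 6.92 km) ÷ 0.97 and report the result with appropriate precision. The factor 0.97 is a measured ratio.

41.5 km − 6.92 km = 34.58 km; the difference is limited to 1 decimal place (3 s.f.).
Carrying full precision, 34.58 ÷ 0.97 = 35.6494845361… km; 0.97 has 2 s.f., so the result keeps min(3, 2) = 2 s.f.
Rounded to 2 significant figures: 36 km.

36 km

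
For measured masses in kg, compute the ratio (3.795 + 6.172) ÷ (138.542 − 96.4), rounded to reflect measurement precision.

3.795 + 6.172 = 9.967, limited to 3 d.p. → 4 s.f.; 138.542 − 96.4 = 42.142, limited to 1 d.p. → 3 s.f.
Carrying full precision, 9.967 ÷ 42.142 = 0.236509895117…; keep min(4, 3) = 3 s.f.
Rounded to 3 significant figures: 0.237.

0.237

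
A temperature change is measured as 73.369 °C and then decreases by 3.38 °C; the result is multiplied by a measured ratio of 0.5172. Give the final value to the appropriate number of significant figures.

36.20 °C

73.369 °C − 3.38 °C = 69.989 °C; the difference is limited to 2 decimal places (4 s.f.).
Carrying full precision, 69.989 × 0.5172 = 36.1983108 °C; 0.5172 has 4 s.f., so the result keeps min(4, 4) = 4 s.f.
Rounded to 4 significant figures: 36.20 °C.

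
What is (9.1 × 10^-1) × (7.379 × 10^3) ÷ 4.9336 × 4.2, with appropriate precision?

(9.1 × 10^-1) × (7.379 × 10^3) ÷ 4.9336 × 4.2 = 5716.42167991…
Multiplication/division keeps the fewest significant figures: 9.1 × 10^-1 → 2 s.f., 7.379 × 10^3 → 4 s.f., 4.9336 → 5 s.f., 4.2 → 2 s.f.; limit is 2.
Rounded to 2 significant figures: 5.7 × 10^3.

5.7 × 10^3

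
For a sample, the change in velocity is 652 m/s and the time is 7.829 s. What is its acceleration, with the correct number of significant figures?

acceleration = 652 m/s ÷ 7.829 s = 83.2801124026… m/s².
652 has 3 significant figures; 7.829 has 4.
Division/multiplication keeps the fewest: 3 significant figures.
Rounded: 83.3 m/s².

83.3 m/s²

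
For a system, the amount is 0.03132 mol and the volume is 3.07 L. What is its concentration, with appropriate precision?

0.0102 mol/L

concentration = 0.03132 mol ÷ 3.07 L = 0.0102019543974… mol/L.
0.03132 has 4 significant figures; 3.07 has 3.
Division/multiplication keeps the fewest: 3 significant figures.
Rounded: 0.0102 mol/L.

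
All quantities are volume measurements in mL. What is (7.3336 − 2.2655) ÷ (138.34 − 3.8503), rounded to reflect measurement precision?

0.037684

7.3336 − 2.2655 = 5.0681, limited to 4 d.p. → 5 s.f.; 138.34 − 3.8503 = 134.4897, limited to 2 d.p. → 5 s.f.
Carrying full precision, 5.0681 ÷ 134.4897 = 0.0376839267245…; keep min(5, 5) = 5 s.f.
Rounded to 5 significant figures: 0.037684.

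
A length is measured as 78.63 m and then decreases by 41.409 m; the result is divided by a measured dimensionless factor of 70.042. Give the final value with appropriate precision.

78.63 m − 41.409 m = 37.221 m; the difference is limited to 2 decimal places (4 s.f.).
Carrying full precision, 37.221 ÷ 70.042 = 0.531409725593… m; 70.042 has 5 s.f., so the result keeps min(4, 5) = 4 s.f.
Rounded to 4 significant figures: 0.5314 m.

0.5314 m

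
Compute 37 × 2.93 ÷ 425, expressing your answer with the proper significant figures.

0.26

37 × 2.93 ÷ 425 = 0.255082352941…
Multiplication/division keeps the fewest significant figures: 37 → 2 s.f., 2.93 → 3 s.f., 425 → 3 s.f.; limit is 2.
Rounded to 2 significant figures: 0.26.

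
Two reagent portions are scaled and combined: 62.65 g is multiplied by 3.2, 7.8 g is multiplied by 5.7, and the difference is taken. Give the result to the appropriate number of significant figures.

62.65 × 3.2 = 200.48 → 2.0 × 10² g (2 s.f., last digit at the 10^1 place).
7.8 × 5.7 = 44.46 → 44 g (2 s.f., last digit at the 10^0 place).
Difference: 156.02 g; keep the coarser place, 10^1.
Result: 1.6 × 10² g.

1.6 × 10² g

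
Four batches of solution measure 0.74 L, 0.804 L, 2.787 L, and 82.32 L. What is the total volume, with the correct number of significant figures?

86.65 L

0.74 L + 0.804 L + 2.787 L + 82.32 L = 86.651 L.
Addition/subtraction keeps the fewest decimal places: 0.74 → 2 decimal places, 0.804 → 3 decimal places, 2.787 → 3 decimal places, 82.32 → 2 decimal places; limit is 2.
Rounded to 2 decimal places: 86.65 L.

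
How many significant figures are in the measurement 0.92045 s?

0.92045: leading zeros are not significant; zeros between nonzero digits are significant.

5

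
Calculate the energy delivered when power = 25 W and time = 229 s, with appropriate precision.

energy delivered = 25 W × 229 s = 5725 J.
25 has 2 significant figures; 229 has 3.
Division/multiplication keeps the fewest: 2 significant figures.
Rounded: 5.7 × 10³ J.

5.7 × 10³ J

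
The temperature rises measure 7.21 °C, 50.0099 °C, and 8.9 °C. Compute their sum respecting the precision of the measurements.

7.21 °C + 50.0099 °C + 8.9 °C = 66.1199 °C.
Addition/subtraction keeps the fewest decimal places: 7.21 → 2 decimal places, 50.0099 → 4 decimal places, 8.9 → 1 decimal place; limit is 1.
Rounded to 1 decimal place: 66.1 °C.

66.1 °C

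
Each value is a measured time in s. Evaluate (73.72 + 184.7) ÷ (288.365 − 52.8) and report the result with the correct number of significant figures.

73.72 + 184.7 = 258.42, limited to 1 d.p. → 4 s.f.; 288.365 − 52.8 = 235.565, limited to 1 d.p. → 4 s.f.
Carrying full precision, 258.42 ÷ 235.565 = 1.09702205336…; keep min(4, 4) = 4 s.f.
Rounded to 4 significant figures: 1.097.

1.097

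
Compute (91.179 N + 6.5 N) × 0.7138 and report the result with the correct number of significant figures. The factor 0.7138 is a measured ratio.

91.179 N + 6.5 N = 97.679 N; the sum is limited to 1 decimal place (3 s.f.).
Carrying full precision, 97.679 × 0.7138 = 69.7232702 N; 0.7138 has 4 s.f., so the result keeps min(3, 4) = 3 s.f.
Rounded to 3 significant figures: 69.7 N.

69.7 N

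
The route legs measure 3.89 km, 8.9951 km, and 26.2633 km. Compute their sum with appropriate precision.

39.15 km

3.89 km + 8.9951 km + 26.2633 km = 39.1484 km.
Addition/subtraction keeps the fewest decimal places: 3.89 → 2 decimal places, 8.9951 → 4 decimal places, 26.2633 → 4 decimal places; limit is 2.
Rounded to 2 decimal places: 39.15 km.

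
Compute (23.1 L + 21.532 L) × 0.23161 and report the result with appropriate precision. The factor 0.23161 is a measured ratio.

23.1 L + 21.532 L = 44.632 L; the sum is limited to 1 decimal place (3 s.f.).
Carrying full precision, 44.632 × 0.23161 = 10.33721752 L; 0.23161 has 5 s.f., so the result keeps min(3, 5) = 3 s.f.
Rounded to 3 significant figures: 10.3 L.

10.3 L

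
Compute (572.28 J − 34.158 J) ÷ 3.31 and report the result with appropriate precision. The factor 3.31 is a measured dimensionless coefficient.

163 J

572.28 J − 34.158 J = 538.122 J; the difference is limited to 2 decimal places (5 s.f.).
Carrying full precision, 538.122 ÷ 3.31 = 162.574622356… J; 3.31 has 3 s.f., so the result keeps min(5, 3) = 3 s.f.
Rounded to 3 significant figures: 163 J.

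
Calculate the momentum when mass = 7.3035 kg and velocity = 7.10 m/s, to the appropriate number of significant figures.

51.9 kg·m/s

momentum = 7.3035 kg × 7.10 m/s = 51.85485 kg·m/s.
7.3035 has 5 significant figures; 7.10 has 3.
Division/multiplication keeps the fewest: 3 significant figures.
Rounded: 51.9 kg·m/s.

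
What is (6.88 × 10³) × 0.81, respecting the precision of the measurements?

5.6 × 10³

(6.88 × 10³) × 0.81 = 5572.8
Multiplication/division keeps the fewest significant figures: 6.88 × 10³ → 3 s.f., 0.81 → 2 s.f.; limit is 2.
Rounded to 2 significant figures: 5.6 × 10³.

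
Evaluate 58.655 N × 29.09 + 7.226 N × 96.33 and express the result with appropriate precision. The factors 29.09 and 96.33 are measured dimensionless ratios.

58.655 × 29.09 = 1706.27395 → 1706 N (4 s.f., last digit at the 10^0 place).
7.226 × 96.33 = 696.08058 → 696.1 N (4 s.f., last digit at the 10^-1 place).
Sum: 2402.35453 N; keep the coarser place, 10^0.
Result: 2402 N.

2402 N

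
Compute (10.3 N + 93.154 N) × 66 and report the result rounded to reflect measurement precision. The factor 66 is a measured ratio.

10.3 N + 93.154 N = 103.454 N; the sum is limited to 1 decimal place (4 s.f.).
Carrying full precision, 103.454 × 66 = 6827.964 N; 66 has 2 s.f., so the result keeps min(4, 2) = 2 s.f.
Rounded to 2 significant figures: 6.8 × 10^3 N.

6.8 × 10^3 N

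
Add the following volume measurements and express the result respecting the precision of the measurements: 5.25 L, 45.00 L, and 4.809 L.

55.06 L

5.25 L + 45.00 L + 4.809 L = 55.059 L.
Addition/subtraction keeps the fewest decimal places: 5.25 → 2 decimal places, 45.00 → 2 decimal places, 4.809 → 3 decimal places; limit is 2.
Rounded to 2 decimal places: 55.06 L.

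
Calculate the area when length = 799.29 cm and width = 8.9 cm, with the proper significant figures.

7.1 × 10^3 cm²

area = 799.29 cm × 8.9 cm = 7113.681 cm².
799.29 has 5 significant figures; 8.9 has 2.
Division/multiplication keeps the fewest: 2 significant figures.
Rounded: 7.1 × 10^3 cm².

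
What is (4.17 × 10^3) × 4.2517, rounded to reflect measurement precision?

(4.17 × 10^3) × 4.2517 = 17729.589
Multiplication/division keeps the fewest significant figures: 4.17 × 10^3 → 3 s.f., 4.2517 → 5 s.f.; limit is 3.
Rounded to 3 significant figures: 1.77 × 10^4.

1.77 × 10^4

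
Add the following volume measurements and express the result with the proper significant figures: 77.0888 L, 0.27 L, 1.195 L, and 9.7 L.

88.3 L

77.0888 L + 0.27 L + 1.195 L + 9.7 L = 88.2538 L.
Addition/subtraction keeps the fewest decimal places: 77.0888 → 4 decimal places, 0.27 → 2 decimal places, 1.195 → 3 decimal places, 9.7 → 1 decimal place; limit is 1.
Rounded to 1 decimal place: 88.3 L.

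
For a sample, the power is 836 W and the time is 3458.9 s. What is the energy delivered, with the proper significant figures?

energy delivered = 836 W × 3458.9 s = 2891640.4 J.
836 has 3 significant figures; 3458.9 has 5.
Division/multiplication keeps the fewest: 3 significant figures.
Rounded: 2.89 × 10⁶ J.

2.89 × 10⁶ J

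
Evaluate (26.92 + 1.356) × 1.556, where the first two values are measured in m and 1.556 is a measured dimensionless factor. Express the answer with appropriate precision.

44.00 m

26.92 m + 1.356 m = 28.276 m; the sum is limited to 2 decimal places (4 s.f.).
Carrying full precision, 28.276 × 1.556 = 43.997456 m; 1.556 has 4 s.f., so the result keeps min(4, 4) = 4 s.f.
Rounded to 4 significant figures: 44.00 m.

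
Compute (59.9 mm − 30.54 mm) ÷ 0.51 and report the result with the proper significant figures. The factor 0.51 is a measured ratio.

59.9 mm − 30.54 mm = 29.36 mm; the difference is limited to 1 decimal place (3 s.f.).
Carrying full precision, 29.36 ÷ 0.51 = 57.568627451… mm; 0.51 has 2 s.f., so the result keeps min(3, 2) = 2 s.f.
Rounded to 2 significant figures: 58 mm.

58 mm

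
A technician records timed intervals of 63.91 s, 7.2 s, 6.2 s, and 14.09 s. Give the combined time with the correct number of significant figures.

91.4 s

63.91 s + 7.2 s + 6.2 s + 14.09 s = 91.40 s.
Addition/subtraction keeps the fewest decimal places: 63.91 → 2 decimal places, 7.2 → 1 decimal place, 6.2 → 1 decimal place, 14.09 → 2 decimal places; limit is 1.
Rounded to 1 decimal place: 91.4 s.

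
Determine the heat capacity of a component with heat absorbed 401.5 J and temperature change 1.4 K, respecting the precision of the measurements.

heat capacity = 401.5 J ÷ 1.4 K = 286.785714286… J/K.
401.5 has 4 significant figures; 1.4 has 2.
Division/multiplication keeps the fewest: 2 significant figures.
Rounded: 2.9 × 10^2 J/K.

2.9 × 10^2 J/K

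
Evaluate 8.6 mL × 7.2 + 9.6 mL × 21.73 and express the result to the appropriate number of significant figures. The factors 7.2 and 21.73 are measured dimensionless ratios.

2.7 × 10^2 mL

8.6 × 7.2 = 61.92 → 62 mL (2 s.f., last digit at the 10^0 place).
9.6 × 21.73 = 208.608 → 2.1 × 10^2 mL (2 s.f., last digit at the 10^1 place).
Sum: 270.528 mL; keep the coarser place, 10^1.
Result: 2.7 × 10^2 mL.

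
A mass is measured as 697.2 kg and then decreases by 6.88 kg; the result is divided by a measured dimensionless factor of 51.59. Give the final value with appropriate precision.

697.2 kg − 6.88 kg = 690.32 kg; the difference is limited to 1 decimal place (4 s.f.).
Carrying full precision, 690.32 ÷ 51.59 = 13.3808877689… kg; 51.59 has 4 s.f., so the result keeps min(4, 4) = 4 s.f.
Rounded to 4 significant figures: 13.38 kg.

13.38 kg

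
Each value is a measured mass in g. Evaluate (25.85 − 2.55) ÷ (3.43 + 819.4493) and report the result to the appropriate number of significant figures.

25.85 − 2.55 = 23.30, limited to 2 d.p. → 4 s.f.; 3.43 + 819.4493 = 822.8793, limited to 2 d.p. → 5 s.f.
Carrying full precision, 23.30 ÷ 822.8793 = 0.0283152097762…; keep min(4, 5) = 4 s.f.
Rounded to 4 significant figures: 0.02832.

0.02832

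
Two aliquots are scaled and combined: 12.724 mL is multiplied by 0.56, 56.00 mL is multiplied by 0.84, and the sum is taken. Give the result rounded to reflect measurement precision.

12.724 × 0.56 = 7.12544 → 7.1 mL (2 s.f., last digit at the 10^-1 place).
56.00 × 0.84 = 47.04 → 47 mL (2 s.f., last digit at the 10^0 place).
Sum: 54.16544 mL; keep the coarser place, 10^0.
Result: 54 mL.

54 mL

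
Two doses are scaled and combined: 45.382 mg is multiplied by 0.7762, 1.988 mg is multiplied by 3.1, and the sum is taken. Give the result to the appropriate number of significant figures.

45.382 × 0.7762 = 35.2255084 → 35.23 mg (4 s.f., last digit at the 10^-2 place).
1.988 × 3.1 = 6.1628 → 6.2 mg (2 s.f., last digit at the 10^-1 place).
Sum: 41.3883084 mg; keep the coarser place, 10^-1.
Result: 41.4 mg.

41.4 mg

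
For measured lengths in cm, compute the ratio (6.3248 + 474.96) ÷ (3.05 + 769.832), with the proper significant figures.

6.3248 + 474.96 = 481.2848, limited to 2 d.p. → 5 s.f.; 3.05 + 769.832 = 772.882, limited to 2 d.p. → 5 s.f.
Carrying full precision, 481.2848 ÷ 772.882 = 0.622714463527…; keep min(5, 5) = 5 s.f.
Rounded to 5 significant figures: 0.62271.

0.62271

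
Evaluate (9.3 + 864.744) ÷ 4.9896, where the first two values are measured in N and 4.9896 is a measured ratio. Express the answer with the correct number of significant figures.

175.2 N

9.3 N + 864.744 N = 874.044 N; the sum is limited to 1 decimal place (4 s.f.).
Carrying full precision, 874.044 ÷ 4.9896 = 175.173160173… N; 4.9896 has 5 s.f., so the result keeps min(4, 5) = 4 s.f.
Rounded to 4 significant figures: 175.2 N.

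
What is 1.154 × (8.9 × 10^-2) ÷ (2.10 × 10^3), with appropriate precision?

1.154 × (8.9 × 10^-2) ÷ (2.10 × 10^3) = 0.0000489076190476…
Multiplication/division keeps the fewest significant figures: 1.154 → 4 s.f., 8.9 × 10^-2 → 2 s.f., 2.10 × 10^3 → 3 s.f.; limit is 2.
Rounded to 2 significant figures: 4.9 × 10^-5.

4.9 × 10^-5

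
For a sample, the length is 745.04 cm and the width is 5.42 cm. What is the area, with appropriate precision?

area = 745.04 cm × 5.42 cm = 4038.1168 cm².
745.04 has 5 significant figures; 5.42 has 3.
Division/multiplication keeps the fewest: 3 significant figures.
Rounded: 4.04 × 10^3 cm².

4.04 × 10^3 cm²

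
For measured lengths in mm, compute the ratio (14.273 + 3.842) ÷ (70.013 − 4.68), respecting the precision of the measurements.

14.273 + 3.842 = 18.115, limited to 3 d.p. → 5 s.f.; 70.013 − 4.68 = 65.333, limited to 2 d.p. → 4 s.f.
Carrying full precision, 18.115 ÷ 65.333 = 0.277271822815…; keep min(5, 4) = 4 s.f.
Rounded to 4 significant figures: 0.2773.

0.2773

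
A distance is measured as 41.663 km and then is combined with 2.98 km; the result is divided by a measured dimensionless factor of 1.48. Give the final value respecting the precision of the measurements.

41.663 km + 2.98 km = 44.643 km; the sum is limited to 2 decimal places (4 s.f.).
Carrying full precision, 44.643 ÷ 1.48 = 30.1641891892… km; 1.48 has 3 s.f., so the result keeps min(4, 3) = 3 s.f.
Rounded to 3 significant figures: 30.2 km.

30.2 km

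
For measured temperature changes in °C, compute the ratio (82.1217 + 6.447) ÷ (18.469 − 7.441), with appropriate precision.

8.0313

82.1217 + 6.447 = 88.5687, limited to 3 d.p. → 5 s.f.; 18.469 − 7.441 = 11.028, limited to 3 d.p. → 5 s.f.
Carrying full precision, 88.5687 ÷ 11.028 = 8.03125680087…; keep min(5, 5) = 5 s.f.
Rounded to 5 significant figures: 8.0313.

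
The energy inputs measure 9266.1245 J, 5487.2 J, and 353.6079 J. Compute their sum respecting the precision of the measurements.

15106.9 J

9266.1245 J + 5487.2 J + 353.6079 J = 15106.9324 J.
Addition/subtraction keeps the fewest decimal places: 9266.1245 → 4 decimal places, 5487.2 → 1 decimal place, 353.6079 → 4 decimal places; limit is 1.
Rounded to 1 decimal place: 15106.9 J.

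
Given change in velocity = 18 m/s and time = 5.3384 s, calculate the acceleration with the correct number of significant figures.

acceleration = 18 m/s ÷ 5.3384 s = 3.37179679305… m/s².
18 has 2 significant figures; 5.3384 has 5.
Division/multiplication keeps the fewest: 2 significant figures.
Rounded: 3.4 m/s².

3.4 m/s²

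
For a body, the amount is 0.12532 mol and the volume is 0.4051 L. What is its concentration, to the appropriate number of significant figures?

0.3094 mol/L

concentration = 0.12532 mol ÷ 0.4051 L = 0.309355714638… mol/L.
0.12532 has 5 significant figures; 0.4051 has 4.
Division/multiplication keeps the fewest: 4 significant figures.
Rounded: 0.3094 mol/L.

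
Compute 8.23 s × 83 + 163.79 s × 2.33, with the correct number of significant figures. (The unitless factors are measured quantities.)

1.06 × 10³ s

8.23 × 83 = 683.09 → 6.8 × 10² s (2 s.f., last digit at the 10^1 place).
163.79 × 2.33 = 381.6307 → 382 s (3 s.f., last digit at the 10^0 place).
Sum: 1064.7207 s; keep the coarser place, 10^1.
Result: 1.06 × 10³ s.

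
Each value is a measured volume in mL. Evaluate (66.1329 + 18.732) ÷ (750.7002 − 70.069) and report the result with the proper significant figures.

66.1329 + 18.732 = 84.8649, limited to 3 d.p. → 5 s.f.; 750.7002 − 70.069 = 680.6312, limited to 3 d.p. → 6 s.f.
Carrying full precision, 84.8649 ÷ 680.6312 = 0.124685585968…; keep min(5, 6) = 5 s.f.
Rounded to 5 significant figures: 0.12469.

0.12469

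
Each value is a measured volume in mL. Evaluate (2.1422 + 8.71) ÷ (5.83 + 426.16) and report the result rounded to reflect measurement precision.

2.1422 + 8.71 = 10.8522, limited to 2 d.p. → 4 s.f.; 5.83 + 426.16 = 431.99, limited to 2 d.p. → 5 s.f.
Carrying full precision, 10.8522 ÷ 431.99 = 0.0251214148476…; keep min(4, 5) = 4 s.f.
Rounded to 4 significant figures: 0.02512.

0.02512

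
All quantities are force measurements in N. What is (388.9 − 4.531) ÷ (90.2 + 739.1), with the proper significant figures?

0.4635

388.9 − 4.531 = 384.369, limited to 1 d.p. → 4 s.f.; 90.2 + 739.1 = 829.3, limited to 1 d.p. → 4 s.f.
Carrying full precision, 384.369 ÷ 829.3 = 0.463486072591…; keep min(4, 4) = 4 s.f.
Rounded to 4 significant figures: 0.4635.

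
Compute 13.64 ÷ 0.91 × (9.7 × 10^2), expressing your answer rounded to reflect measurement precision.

13.64 ÷ 0.91 × (9.7 × 10^2) = 14539.3406593…
Multiplication/division keeps the fewest significant figures: 13.64 → 4 s.f., 0.91 → 2 s.f., 9.7 × 10^2 → 2 s.f.; limit is 2.
Rounded to 2 significant figures: 1.5 × 10^4.

1.5 × 10^4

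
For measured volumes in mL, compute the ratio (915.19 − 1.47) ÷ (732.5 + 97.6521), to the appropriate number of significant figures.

915.19 − 1.47 = 913.72, limited to 2 d.p. → 5 s.f.; 732.5 + 97.6521 = 830.1521, limited to 1 d.p. → 4 s.f.
Carrying full precision, 913.72 ÷ 830.1521 = 1.10066576956…; keep min(5, 4) = 4 s.f.
Rounded to 4 significant figures: 1.101.

1.101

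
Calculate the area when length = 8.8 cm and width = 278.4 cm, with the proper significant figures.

area = 8.8 cm × 278.4 cm = 2449.92 cm².
8.8 has 2 significant figures; 278.4 has 4.
Division/multiplication keeps the fewest: 2 significant figures.
Rounded: 2.4 × 10³ cm².

2.4 × 10³ cm²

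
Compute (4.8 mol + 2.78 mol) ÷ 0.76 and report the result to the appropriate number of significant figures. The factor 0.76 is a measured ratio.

10. mol

4.8 mol + 2.78 mol = 7.58 mol; the sum is limited to 1 decimal place (2 s.f.).
Carrying full precision, 7.58 ÷ 0.76 = 9.97368421053… mol; 0.76 has 2 s.f., so the result keeps min(2, 2) = 2 s.f.
Rounded to 2 significant figures: 10. mol.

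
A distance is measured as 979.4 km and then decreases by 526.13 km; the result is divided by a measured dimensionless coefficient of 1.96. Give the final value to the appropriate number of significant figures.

979.4 km − 526.13 km = 453.27 km; the difference is limited to 1 decimal place (4 s.f.).
Carrying full precision, 453.27 ÷ 1.96 = 231.260204082… km; 1.96 has 3 s.f., so the result keeps min(4, 3) = 3 s.f.
Rounded to 3 significant figures: 231 km.

231 km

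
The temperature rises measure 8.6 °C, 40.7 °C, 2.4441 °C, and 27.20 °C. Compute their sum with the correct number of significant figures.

78.9 °C

8.6 °C + 40.7 °C + 2.4441 °C + 27.20 °C = 78.9441 °C.
Addition/subtraction keeps the fewest decimal places: 8.6 → 1 decimal place, 40.7 → 1 decimal place, 2.4441 → 4 decimal places, 27.20 → 2 decimal places; limit is 1.
Rounded to 1 decimal place: 78.9 °C.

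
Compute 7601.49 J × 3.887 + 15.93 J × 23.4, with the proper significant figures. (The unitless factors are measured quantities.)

2.992 × 10^4 J

7601.49 × 3.887 = 29546.99163 → 2.955 × 10^4 J (4 s.f., last digit at the 10^1 place).
15.93 × 23.4 = 372.762 → 3.73 × 10^2 J (3 s.f., last digit at the 10^0 place).
Sum: 29919.75363 J; keep the coarser place, 10^1.
Result: 2.992 × 10^4 J.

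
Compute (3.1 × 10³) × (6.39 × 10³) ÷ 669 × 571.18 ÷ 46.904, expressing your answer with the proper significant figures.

(3.1 × 10³) × (6.39 × 10³) ÷ 669 × 571.18 ÷ 46.904 = 360578.265385…
Multiplication/division keeps the fewest significant figures: 3.1 × 10³ → 2 s.f., 6.39 × 10³ → 3 s.f., 669 → 3 s.f., 571.18 → 5 s.f., 46.904 → 5 s.f.; limit is 2.
Rounded to 2 significant figures: 3.6 × 10⁵.

3.6 × 10⁵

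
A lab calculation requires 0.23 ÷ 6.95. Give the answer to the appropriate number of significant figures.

0.033

0.23 ÷ 6.95 = 0.0330935251799…
Multiplication/division keeps the fewest significant figures: 0.23 → 2 s.f., 6.95 → 3 s.f.; limit is 2.
Rounded to 2 significant figures: 0.033.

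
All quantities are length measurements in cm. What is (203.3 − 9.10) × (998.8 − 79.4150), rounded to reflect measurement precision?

203.3 − 9.10 = 194.20, limited to 1 d.p. → 4 s.f.; 998.8 − 79.4150 = 919.3850, limited to 1 d.p. → 4 s.f.
Carrying full precision, 194.20 × 919.3850 = 178544.567; keep min(4, 4) = 4 s.f.
Rounded to 4 significant figures: 1.785 × 10⁵ cm².

1.785 × 10⁵ cm²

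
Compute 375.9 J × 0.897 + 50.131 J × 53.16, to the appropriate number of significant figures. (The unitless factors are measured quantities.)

375.9 × 0.897 = 337.1823 → 337 J (3 s.f., last digit at the 10^0 place).
50.131 × 53.16 = 2664.96396 → 2665 J (4 s.f., last digit at the 10^0 place).
Sum: 3002.14626 J; keep the coarser place, 10^0.
Result: 3002 J.

3002 J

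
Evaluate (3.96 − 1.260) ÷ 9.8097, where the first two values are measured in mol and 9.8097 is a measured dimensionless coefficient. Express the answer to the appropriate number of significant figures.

3.96 mol − 1.260 mol = 2.700 mol; the difference is limited to 2 decimal places (3 s.f.).
Carrying full precision, 2.700 ÷ 9.8097 = 0.275237774856… mol; 9.8097 has 5 s.f., so the result keeps min(3, 5) = 3 s.f.
Rounded to 3 significant figures: 0.275 mol.

0.275 mol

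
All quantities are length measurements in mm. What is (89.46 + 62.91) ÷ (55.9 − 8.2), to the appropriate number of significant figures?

3.19

89.46 + 62.91 = 152.37, limited to 2 d.p. → 5 s.f.; 55.9 − 8.2 = 47.7, limited to 1 d.p. → 3 s.f.
Carrying full precision, 152.37 ÷ 47.7 = 3.19433962264…; keep min(5, 3) = 3 s.f.
Rounded to 3 significant figures: 3.19.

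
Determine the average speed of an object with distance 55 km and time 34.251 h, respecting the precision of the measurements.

1.6 km/h

average speed = 55 km ÷ 34.251 h = 1.6057925316… km/h.
55 has 2 significant figures; 34.251 has 5.
Division/multiplication keeps the fewest: 2 significant figures.
Rounded: 1.6 km/h.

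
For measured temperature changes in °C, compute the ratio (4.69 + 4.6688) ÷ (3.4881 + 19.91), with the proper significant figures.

4.00 × 10⁻¹

4.69 + 4.6688 = 9.3588, limited to 2 d.p. → 3 s.f.; 3.4881 + 19.91 = 23.3981, limited to 2 d.p. → 4 s.f.
Carrying full precision, 9.3588 ÷ 23.3981 = 0.399981195054…; keep min(3, 4) = 3 s.f.
Rounded to 3 significant figures: 4.00 × 10⁻¹.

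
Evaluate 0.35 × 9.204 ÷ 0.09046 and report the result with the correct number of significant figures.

36

0.35 × 9.204 ÷ 0.09046 = 35.6113199204…
Multiplication/division keeps the fewest significant figures: 0.35 → 2 s.f., 9.204 → 4 s.f., 0.09046 → 4 s.f.; limit is 2.
Rounded to 2 significant figures: 36.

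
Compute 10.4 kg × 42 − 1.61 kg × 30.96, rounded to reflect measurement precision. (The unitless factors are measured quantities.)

10.4 × 42 = 436.8 → 4.4 × 10² kg (2 s.f., last digit at the 10^1 place).
1.61 × 30.96 = 49.8456 → 49.8 kg (3 s.f., last digit at the 10^-1 place).
Difference: 386.9544 kg; keep the coarser place, 10^1.
Result: 3.9 × 10² kg.

3.9 × 10² kg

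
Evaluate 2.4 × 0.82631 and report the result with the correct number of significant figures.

2.4 × 0.82631 = 1.983144
Multiplication/division keeps the fewest significant figures: 2.4 → 2 s.f., 0.82631 → 5 s.f.; limit is 2.
Rounded to 2 significant figures: 2.0.

2.0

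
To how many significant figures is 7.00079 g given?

6

7.00079: zeros between nonzero digits are significant.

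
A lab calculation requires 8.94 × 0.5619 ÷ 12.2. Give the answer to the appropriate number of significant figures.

0.412

8.94 × 0.5619 ÷ 12.2 = 0.41175295082…
Multiplication/division keeps the fewest significant figures: 8.94 → 3 s.f., 0.5619 → 4 s.f., 12.2 → 3 s.f.; limit is 3.
Rounded to 3 significant figures: 0.412.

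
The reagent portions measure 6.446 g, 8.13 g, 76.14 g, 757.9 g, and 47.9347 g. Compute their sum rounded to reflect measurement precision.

896.6 g

6.446 g + 8.13 g + 76.14 g + 757.9 g + 47.9347 g = 896.5507 g.
Addition/subtraction keeps the fewest decimal places: 6.446 → 3 decimal places, 8.13 → 2 decimal places, 76.14 → 2 decimal places, 757.9 → 1 decimal place, 47.9347 → 4 decimal places; limit is 1.
Rounded to 1 decimal place: 896.6 g.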